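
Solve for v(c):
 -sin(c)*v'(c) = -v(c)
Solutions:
 v(c) = C1*sqrt(cos(c) - 1)/sqrt(cos(c) + 1)


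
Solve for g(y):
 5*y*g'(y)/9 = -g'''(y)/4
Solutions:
 g(y) = C1 + Integral(C2*airyai(-60^(1/3)*y/3) + C3*airybi(-60^(1/3)*y/3), y)


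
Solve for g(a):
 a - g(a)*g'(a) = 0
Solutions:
 g(a) = -sqrt(C1 + a^2)
 g(a) = sqrt(C1 + a^2)


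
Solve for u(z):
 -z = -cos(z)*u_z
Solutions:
 u(z) = C1 + Integral(z/cos(z), z)


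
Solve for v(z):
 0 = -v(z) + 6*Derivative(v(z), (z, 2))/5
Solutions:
 v(z) = C1*exp(-sqrt(30)*z/6) + C2*exp(sqrt(30)*z/6)


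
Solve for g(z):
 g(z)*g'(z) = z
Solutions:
 g(z) = -sqrt(C1 + z^2)
 g(z) = sqrt(C1 + z^2)


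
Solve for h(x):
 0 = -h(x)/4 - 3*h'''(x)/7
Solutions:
 h(x) = C3*exp(x*(-126^(1/3) + 3*14^(1/3)*3^(2/3))/24)*sin(14^(1/3)*3^(1/6)*x/4) + C4*exp(x*(-126^(1/3) + 3*14^(1/3)*3^(2/3))/24)*cos(14^(1/3)*3^(1/6)*x/4) + C5*exp(-x*(126^(1/3) + 3*14^(1/3)*3^(2/3))/24) + (C1*sin(14^(1/3)*3^(1/6)*x/4) + C2*cos(14^(1/3)*3^(1/6)*x/4))*exp(126^(1/3)*x/12)


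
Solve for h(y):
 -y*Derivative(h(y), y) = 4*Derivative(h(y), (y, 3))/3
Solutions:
 h(y) = C1 + Integral(C2*airyai(-6^(1/3)*y/2) + C3*airybi(-6^(1/3)*y/2), y)


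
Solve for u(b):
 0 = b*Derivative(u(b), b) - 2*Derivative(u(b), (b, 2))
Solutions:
 u(b) = C1 + C2*erfi(b/2)


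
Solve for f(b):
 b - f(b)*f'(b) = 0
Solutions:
 f(b) = -sqrt(C1 + b^2)
 f(b) = sqrt(C1 + b^2)


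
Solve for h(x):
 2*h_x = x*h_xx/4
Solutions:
 h(x) = C1 + C2*x^9


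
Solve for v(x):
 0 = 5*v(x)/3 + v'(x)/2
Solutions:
 v(x) = C1*exp(-10*x/3)


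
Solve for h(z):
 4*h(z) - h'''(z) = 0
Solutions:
 h(z) = C3*exp(2^(2/3)*z) + (C1*sin(2^(2/3)*sqrt(3)*z/2) + C2*cos(2^(2/3)*sqrt(3)*z/2))*exp(-2^(2/3)*z/2)


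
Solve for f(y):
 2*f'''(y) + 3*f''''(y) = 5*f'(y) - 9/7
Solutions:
 f(y) = C1 + C4*exp(y) + 9*y/35 + (C2*sin(sqrt(35)*y/6) + C3*cos(sqrt(35)*y/6))*exp(-5*y/6)


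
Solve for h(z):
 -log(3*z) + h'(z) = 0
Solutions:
 h(z) = C1 + z*log(z) - z + z*log(3)


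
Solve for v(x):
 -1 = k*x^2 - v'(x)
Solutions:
 v(x) = C1 + k*x^3/3 + x


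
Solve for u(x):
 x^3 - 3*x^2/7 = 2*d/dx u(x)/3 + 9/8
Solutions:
 u(x) = C1 + 3*x^4/8 - 3*x^3/14 - 27*x/16


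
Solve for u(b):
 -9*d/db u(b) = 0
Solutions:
 u(b) = C1


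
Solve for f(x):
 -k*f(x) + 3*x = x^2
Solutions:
 f(x) = x*(3 - x)/k


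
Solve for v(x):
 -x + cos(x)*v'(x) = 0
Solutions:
 v(x) = C1 + Integral(x/cos(x), x)


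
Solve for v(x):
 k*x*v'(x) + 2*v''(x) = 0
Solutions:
 v(x) = Piecewise((-sqrt(pi)*C1*erf(sqrt(k)*x/2)/sqrt(k) - C2, (k > 0) | (k < 0)), (-C1*x - C2, True))


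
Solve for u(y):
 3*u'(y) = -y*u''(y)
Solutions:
 u(y) = C1 + C2/y^2


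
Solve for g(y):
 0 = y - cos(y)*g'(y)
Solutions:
 g(y) = C1 + Integral(y/cos(y), y)


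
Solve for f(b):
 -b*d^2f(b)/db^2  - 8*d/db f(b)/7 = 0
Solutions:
 f(b) = C1 + C2/b^(1/7)


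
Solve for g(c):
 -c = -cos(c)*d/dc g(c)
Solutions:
 g(c) = C1 + Integral(c/cos(c), c)


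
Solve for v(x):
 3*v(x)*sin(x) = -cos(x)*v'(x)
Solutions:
 v(x) = C1*cos(x)^3


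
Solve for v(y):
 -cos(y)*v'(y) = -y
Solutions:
 v(y) = C1 + Integral(y/cos(y), y)


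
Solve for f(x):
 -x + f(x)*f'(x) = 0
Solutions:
 f(x) = -sqrt(C1 + x^2)
 f(x) = sqrt(C1 + x^2)


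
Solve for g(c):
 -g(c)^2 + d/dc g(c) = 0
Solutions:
 g(c) = -1/(C1 + c)


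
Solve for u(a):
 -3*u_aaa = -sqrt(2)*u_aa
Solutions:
 u(a) = C1 + C2*a + C3*exp(sqrt(2)*a/3)


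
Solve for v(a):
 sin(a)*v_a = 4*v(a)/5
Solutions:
 v(a) = C1*(cos(a) - 1)^(2/5)/(cos(a) + 1)^(2/5)


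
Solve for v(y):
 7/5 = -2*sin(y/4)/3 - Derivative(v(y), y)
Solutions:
 v(y) = C1 - 7*y/5 + 8*cos(y/4)/3


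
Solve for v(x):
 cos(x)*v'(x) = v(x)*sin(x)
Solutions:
 v(x) = C1/cos(x)


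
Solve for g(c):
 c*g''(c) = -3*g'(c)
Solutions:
 g(c) = C1 + C2/c^2


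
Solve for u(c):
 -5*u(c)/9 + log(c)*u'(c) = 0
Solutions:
 u(c) = C1*exp(5*li(c)/9)


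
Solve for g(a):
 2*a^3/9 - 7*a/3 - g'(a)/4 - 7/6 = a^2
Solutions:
 g(a) = C1 + 2*a^4/9 - 4*a^3/3 - 14*a^2/3 - 14*a/3


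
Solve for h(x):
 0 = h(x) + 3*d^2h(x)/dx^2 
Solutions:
 h(x) = C1*sin(sqrt(3)*x/3) + C2*cos(sqrt(3)*x/3)


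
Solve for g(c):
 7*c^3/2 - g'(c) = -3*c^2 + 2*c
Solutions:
 g(c) = C1 + 7*c^4/8 + c^3 - c^2


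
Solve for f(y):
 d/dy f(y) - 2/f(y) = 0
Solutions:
 f(y) = -sqrt(C1 + 4*y)
 f(y) = sqrt(C1 + 4*y)


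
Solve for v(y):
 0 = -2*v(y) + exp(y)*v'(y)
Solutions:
 v(y) = C1*exp(-2*exp(-y))


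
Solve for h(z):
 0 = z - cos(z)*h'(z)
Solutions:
 h(z) = C1 + Integral(z/cos(z), z)


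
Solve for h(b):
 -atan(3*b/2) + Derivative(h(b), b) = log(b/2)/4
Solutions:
 h(b) = C1 + b*log(b)/4 + b*atan(3*b/2) - b/4 - b*log(2)/4 - log(9*b^2 + 4)/3


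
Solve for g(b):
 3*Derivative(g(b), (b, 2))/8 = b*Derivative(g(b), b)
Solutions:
 g(b) = C1 + C2*erfi(2*sqrt(3)*b/3)


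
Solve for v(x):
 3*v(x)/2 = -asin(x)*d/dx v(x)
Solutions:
 v(x) = C1*exp(-3*Integral(1/asin(x), x)/2)


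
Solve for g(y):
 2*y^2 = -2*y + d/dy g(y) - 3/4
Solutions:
 g(y) = C1 + 2*y^3/3 + y^2 + 3*y/4


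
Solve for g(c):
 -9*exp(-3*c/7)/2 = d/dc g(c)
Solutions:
 g(c) = C1 + 21*exp(-3*c/7)/2


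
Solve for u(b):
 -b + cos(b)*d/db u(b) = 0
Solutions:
 u(b) = C1 + Integral(b/cos(b), b)


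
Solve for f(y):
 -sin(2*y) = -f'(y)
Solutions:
 f(y) = C1 - cos(2*y)/2


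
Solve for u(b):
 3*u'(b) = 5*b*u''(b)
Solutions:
 u(b) = C1 + C2*b^(8/5)


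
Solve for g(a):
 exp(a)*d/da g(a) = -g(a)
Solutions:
 g(a) = C1*exp(exp(-a))


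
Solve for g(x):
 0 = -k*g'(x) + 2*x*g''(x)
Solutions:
 g(x) = C1 + x^(re(k)/2 + 1)*(C2*sin(log(x)*Abs(im(k))/2) + C3*cos(log(x)*im(k)/2))


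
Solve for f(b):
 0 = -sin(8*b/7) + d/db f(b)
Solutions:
 f(b) = C1 - 7*cos(8*b/7)/8


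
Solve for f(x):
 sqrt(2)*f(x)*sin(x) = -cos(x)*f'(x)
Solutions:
 f(x) = C1*cos(x)^(sqrt(2))


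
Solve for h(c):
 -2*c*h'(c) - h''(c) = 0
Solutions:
 h(c) = C1 + C2*erf(c)


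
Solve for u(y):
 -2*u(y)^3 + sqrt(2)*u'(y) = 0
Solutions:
 u(y) = -sqrt(2)*sqrt(-1/(C1 + sqrt(2)*y))/2
 u(y) = sqrt(2)*sqrt(-1/(C1 + sqrt(2)*y))/2


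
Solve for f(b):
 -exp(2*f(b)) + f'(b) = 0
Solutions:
 f(b) = log(-sqrt(-1/(C1 + b))) - log(2)/2
 f(b) = log(-1/(C1 + b))/2 - log(2)/2


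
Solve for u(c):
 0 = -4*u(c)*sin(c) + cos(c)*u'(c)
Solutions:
 u(c) = C1/cos(c)^4


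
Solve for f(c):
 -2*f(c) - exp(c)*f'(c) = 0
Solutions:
 f(c) = C1*exp(2*exp(-c))


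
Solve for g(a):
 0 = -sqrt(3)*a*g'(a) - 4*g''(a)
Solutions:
 g(a) = C1 + C2*erf(sqrt(2)*3^(1/4)*a/4)


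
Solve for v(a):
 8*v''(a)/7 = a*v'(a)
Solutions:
 v(a) = C1 + C2*erfi(sqrt(7)*a/4)


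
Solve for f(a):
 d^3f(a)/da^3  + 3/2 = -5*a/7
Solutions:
 f(a) = C1 + C2*a + C3*a^2 - 5*a^4/168 - a^3/4


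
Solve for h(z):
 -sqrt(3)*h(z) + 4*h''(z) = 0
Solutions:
 h(z) = C1*exp(-3^(1/4)*z/2) + C2*exp(3^(1/4)*z/2)


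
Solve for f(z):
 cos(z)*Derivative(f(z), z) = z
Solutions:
 f(z) = C1 + Integral(z/cos(z), z)


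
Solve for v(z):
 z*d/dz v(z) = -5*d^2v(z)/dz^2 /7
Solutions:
 v(z) = C1 + C2*erf(sqrt(70)*z/10)


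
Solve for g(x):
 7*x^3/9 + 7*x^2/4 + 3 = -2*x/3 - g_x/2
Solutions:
 g(x) = C1 - 7*x^4/18 - 7*x^3/6 - 2*x^2/3 - 6*x


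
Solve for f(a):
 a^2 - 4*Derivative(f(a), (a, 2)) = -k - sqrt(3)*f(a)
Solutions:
 f(a) = C1*exp(-3^(1/4)*a/2) + C2*exp(3^(1/4)*a/2) - sqrt(3)*a^2/3 - sqrt(3)*k/3 - 8/3


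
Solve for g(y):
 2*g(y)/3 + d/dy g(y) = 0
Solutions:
 g(y) = C1*exp(-2*y/3)


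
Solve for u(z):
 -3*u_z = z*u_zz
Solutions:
 u(z) = C1 + C2/z^2


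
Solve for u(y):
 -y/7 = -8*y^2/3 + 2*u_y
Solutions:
 u(y) = C1 + 4*y^3/9 - y^2/28


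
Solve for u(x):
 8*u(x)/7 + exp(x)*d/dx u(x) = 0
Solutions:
 u(x) = C1*exp(8*exp(-x)/7)


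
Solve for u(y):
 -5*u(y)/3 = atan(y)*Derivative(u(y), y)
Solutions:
 u(y) = C1*exp(-5*Integral(1/atan(y), y)/3)


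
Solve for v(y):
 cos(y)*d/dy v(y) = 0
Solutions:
 v(y) = C1


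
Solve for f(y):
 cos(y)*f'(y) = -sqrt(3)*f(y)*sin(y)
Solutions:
 f(y) = C1*cos(y)^(sqrt(3))


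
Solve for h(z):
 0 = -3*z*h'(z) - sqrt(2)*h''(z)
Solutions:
 h(z) = C1 + C2*erf(2^(1/4)*sqrt(3)*z/2)


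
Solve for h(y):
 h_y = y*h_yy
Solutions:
 h(y) = C1 + C2*y^2


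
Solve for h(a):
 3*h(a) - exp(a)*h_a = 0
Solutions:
 h(a) = C1*exp(-3*exp(-a))


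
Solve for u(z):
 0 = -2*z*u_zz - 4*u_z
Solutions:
 u(z) = C1 + C2/z


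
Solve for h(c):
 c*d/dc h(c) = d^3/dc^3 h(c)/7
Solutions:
 h(c) = C1 + Integral(C2*airyai(7^(1/3)*c) + C3*airybi(7^(1/3)*c), c)


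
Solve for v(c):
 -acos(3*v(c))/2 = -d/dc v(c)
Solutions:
 Integral(1/acos(3*_y), (_y, v(c))) = C1 + c/2


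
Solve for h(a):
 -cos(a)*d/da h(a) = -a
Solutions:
 h(a) = C1 + Integral(a/cos(a), a)


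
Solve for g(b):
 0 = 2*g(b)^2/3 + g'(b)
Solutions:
 g(b) = 3/(C1 + 2*b)


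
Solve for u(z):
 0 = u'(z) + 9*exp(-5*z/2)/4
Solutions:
 u(z) = C1 + 9*exp(-5*z/2)/10


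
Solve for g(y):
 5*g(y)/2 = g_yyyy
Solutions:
 g(y) = C1*exp(-2^(3/4)*5^(1/4)*y/2) + C2*exp(2^(3/4)*5^(1/4)*y/2) + C3*sin(2^(3/4)*5^(1/4)*y/2) + C4*cos(2^(3/4)*5^(1/4)*y/2)


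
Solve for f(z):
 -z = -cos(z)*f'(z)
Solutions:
 f(z) = C1 + Integral(z/cos(z), z)


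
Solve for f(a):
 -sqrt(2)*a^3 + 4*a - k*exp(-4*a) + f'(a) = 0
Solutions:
 f(a) = C1 + sqrt(2)*a^4/4 - 2*a^2 - k*exp(-4*a)/4


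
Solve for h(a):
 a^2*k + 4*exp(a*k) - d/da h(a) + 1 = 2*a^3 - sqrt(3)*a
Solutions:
 h(a) = C1 - a^4/2 + a^3*k/3 + sqrt(3)*a^2/2 + a + 4*exp(a*k)/k


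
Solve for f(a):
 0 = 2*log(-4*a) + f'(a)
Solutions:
 f(a) = C1 - 2*a*log(-a) + 2*a*(1 - 2*log(2))


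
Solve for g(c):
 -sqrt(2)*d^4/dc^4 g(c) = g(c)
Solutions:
 g(c) = (C1*sin(2^(3/8)*c/2) + C2*cos(2^(3/8)*c/2))*exp(-2^(3/8)*c/2) + (C3*sin(2^(3/8)*c/2) + C4*cos(2^(3/8)*c/2))*exp(2^(3/8)*c/2)


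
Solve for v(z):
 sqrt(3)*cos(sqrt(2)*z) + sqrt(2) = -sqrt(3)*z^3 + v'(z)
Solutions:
 v(z) = C1 + sqrt(3)*z^4/4 + sqrt(2)*z + sqrt(6)*sin(sqrt(2)*z)/2


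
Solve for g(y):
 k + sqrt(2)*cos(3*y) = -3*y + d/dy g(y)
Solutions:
 g(y) = C1 + k*y + 3*y^2/2 + sqrt(2)*sin(3*y)/3


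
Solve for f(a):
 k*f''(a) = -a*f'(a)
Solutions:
 f(a) = C1 + C2*sqrt(k)*erf(sqrt(2)*a*sqrt(1/k)/2)


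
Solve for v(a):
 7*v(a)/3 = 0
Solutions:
 v(a) = 0


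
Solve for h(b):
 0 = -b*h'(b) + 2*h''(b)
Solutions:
 h(b) = C1 + C2*erfi(b/2)


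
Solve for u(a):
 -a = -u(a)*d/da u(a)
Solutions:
 u(a) = -sqrt(C1 + a^2)
 u(a) = sqrt(C1 + a^2)


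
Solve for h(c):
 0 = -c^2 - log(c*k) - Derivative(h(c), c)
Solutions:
 h(c) = C1 - c^3/3 - c*log(c*k) + c


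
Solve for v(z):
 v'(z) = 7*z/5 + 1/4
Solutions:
 v(z) = C1 + 7*z^2/10 + z/4


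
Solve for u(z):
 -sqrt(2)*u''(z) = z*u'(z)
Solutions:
 u(z) = C1 + C2*erf(2^(1/4)*z/2)


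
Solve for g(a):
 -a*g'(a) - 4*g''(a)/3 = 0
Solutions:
 g(a) = C1 + C2*erf(sqrt(6)*a/4)


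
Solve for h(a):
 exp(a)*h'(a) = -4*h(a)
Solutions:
 h(a) = C1*exp(4*exp(-a))


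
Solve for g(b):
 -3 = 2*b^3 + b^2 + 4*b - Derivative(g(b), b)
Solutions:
 g(b) = C1 + b^4/2 + b^3/3 + 2*b^2 + 3*b


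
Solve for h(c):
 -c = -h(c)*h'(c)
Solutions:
 h(c) = -sqrt(C1 + c^2)
 h(c) = sqrt(C1 + c^2)


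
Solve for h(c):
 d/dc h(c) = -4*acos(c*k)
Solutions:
 h(c) = C1 - 4*Piecewise((c*acos(c*k) - sqrt(-c^2*k^2 + 1)/k, Ne(k, 0)), (pi*c/2, True))


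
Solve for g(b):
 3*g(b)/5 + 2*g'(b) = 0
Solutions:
 g(b) = C1*exp(-3*b/10)


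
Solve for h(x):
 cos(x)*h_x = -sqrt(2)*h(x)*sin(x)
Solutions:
 h(x) = C1*cos(x)^(sqrt(2))


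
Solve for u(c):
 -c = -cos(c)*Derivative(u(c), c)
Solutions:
 u(c) = C1 + Integral(c/cos(c), c)


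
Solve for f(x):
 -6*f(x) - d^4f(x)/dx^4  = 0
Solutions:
 f(x) = (C1*sin(2^(3/4)*3^(1/4)*x/2) + C2*cos(2^(3/4)*3^(1/4)*x/2))*exp(-2^(3/4)*3^(1/4)*x/2) + (C3*sin(2^(3/4)*3^(1/4)*x/2) + C4*cos(2^(3/4)*3^(1/4)*x/2))*exp(2^(3/4)*3^(1/4)*x/2)


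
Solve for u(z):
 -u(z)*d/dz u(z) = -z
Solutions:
 u(z) = -sqrt(C1 + z^2)
 u(z) = sqrt(C1 + z^2)


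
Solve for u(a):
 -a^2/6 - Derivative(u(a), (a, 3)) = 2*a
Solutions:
 u(a) = C1 + C2*a + C3*a^2 - a^5/360 - a^4/12


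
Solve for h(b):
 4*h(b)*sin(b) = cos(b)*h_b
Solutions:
 h(b) = C1/cos(b)^4


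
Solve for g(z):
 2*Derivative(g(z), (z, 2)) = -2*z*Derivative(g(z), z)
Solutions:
 g(z) = C1 + C2*erf(sqrt(2)*z/2)


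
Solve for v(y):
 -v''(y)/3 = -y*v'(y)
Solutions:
 v(y) = C1 + C2*erfi(sqrt(6)*y/2)


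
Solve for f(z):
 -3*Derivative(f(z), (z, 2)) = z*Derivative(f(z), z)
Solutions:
 f(z) = C1 + C2*erf(sqrt(6)*z/6)


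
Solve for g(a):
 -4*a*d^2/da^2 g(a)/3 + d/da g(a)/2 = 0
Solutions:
 g(a) = C1 + C2*a^(11/8)


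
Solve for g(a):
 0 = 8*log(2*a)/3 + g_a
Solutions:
 g(a) = C1 - 8*a*log(a)/3 - 8*a*log(2)/3 + 8*a/3


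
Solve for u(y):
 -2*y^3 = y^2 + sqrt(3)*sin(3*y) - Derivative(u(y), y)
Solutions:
 u(y) = C1 + y^4/2 + y^3/3 - sqrt(3)*cos(3*y)/3


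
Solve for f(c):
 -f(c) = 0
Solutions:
 f(c) = 0


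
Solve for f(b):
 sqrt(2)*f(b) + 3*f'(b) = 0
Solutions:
 f(b) = C1*exp(-sqrt(2)*b/3)


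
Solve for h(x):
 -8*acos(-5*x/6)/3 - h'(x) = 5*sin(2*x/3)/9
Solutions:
 h(x) = C1 - 8*x*acos(-5*x/6)/3 - 8*sqrt(36 - 25*x^2)/15 + 5*cos(2*x/3)/6


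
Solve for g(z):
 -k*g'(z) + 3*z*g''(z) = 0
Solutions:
 g(z) = C1 + z^(re(k)/3 + 1)*(C2*sin(log(z)*Abs(im(k))/3) + C3*cos(log(z)*im(k)/3))


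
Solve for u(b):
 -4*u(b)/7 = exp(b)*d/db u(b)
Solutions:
 u(b) = C1*exp(4*exp(-b)/7)


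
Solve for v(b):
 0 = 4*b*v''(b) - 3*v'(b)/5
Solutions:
 v(b) = C1 + C2*b^(23/20)


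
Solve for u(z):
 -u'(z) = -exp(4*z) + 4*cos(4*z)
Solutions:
 u(z) = C1 + exp(4*z)/4 - sin(4*z)


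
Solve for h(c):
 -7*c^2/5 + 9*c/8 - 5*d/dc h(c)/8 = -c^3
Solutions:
 h(c) = C1 + 2*c^4/5 - 56*c^3/75 + 9*c^2/10


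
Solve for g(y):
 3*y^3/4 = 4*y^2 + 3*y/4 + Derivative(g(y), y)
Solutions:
 g(y) = C1 + 3*y^4/16 - 4*y^3/3 - 3*y^2/8


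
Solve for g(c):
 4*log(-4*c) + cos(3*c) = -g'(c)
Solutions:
 g(c) = C1 - 4*c*log(-c) - 8*c*log(2) + 4*c - sin(3*c)/3


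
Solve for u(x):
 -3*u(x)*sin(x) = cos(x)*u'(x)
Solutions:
 u(x) = C1*cos(x)^3


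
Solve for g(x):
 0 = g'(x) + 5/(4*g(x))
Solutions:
 g(x) = -sqrt(C1 - 10*x)/2
 g(x) = sqrt(C1 - 10*x)/2


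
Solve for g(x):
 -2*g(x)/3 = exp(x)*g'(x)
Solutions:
 g(x) = C1*exp(2*exp(-x)/3)


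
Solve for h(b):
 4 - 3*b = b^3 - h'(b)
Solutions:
 h(b) = C1 + b^4/4 + 3*b^2/2 - 4*b


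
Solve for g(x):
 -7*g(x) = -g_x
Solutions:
 g(x) = C1*exp(7*x)


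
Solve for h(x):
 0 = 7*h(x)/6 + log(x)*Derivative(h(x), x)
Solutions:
 h(x) = C1*exp(-7*li(x)/6)


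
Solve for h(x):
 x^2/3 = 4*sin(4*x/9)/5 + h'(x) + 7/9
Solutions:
 h(x) = C1 + x^3/9 - 7*x/9 + 9*cos(4*x/9)/5


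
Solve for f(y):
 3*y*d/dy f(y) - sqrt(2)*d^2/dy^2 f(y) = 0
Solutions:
 f(y) = C1 + C2*erfi(2^(1/4)*sqrt(3)*y/2)


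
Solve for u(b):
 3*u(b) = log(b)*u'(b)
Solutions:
 u(b) = C1*exp(3*li(b))


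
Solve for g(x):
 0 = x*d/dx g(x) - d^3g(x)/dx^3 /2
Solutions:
 g(x) = C1 + Integral(C2*airyai(2^(1/3)*x) + C3*airybi(2^(1/3)*x), x)


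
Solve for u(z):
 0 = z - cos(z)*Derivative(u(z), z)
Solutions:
 u(z) = C1 + Integral(z/cos(z), z)


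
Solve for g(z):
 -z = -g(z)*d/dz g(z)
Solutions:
 g(z) = -sqrt(C1 + z^2)
 g(z) = sqrt(C1 + z^2)


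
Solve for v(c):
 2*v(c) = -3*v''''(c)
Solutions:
 v(c) = (C1*sin(6^(3/4)*c/6) + C2*cos(6^(3/4)*c/6))*exp(-6^(3/4)*c/6) + (C3*sin(6^(3/4)*c/6) + C4*cos(6^(3/4)*c/6))*exp(6^(3/4)*c/6)


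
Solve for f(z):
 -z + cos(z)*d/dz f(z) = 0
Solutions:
 f(z) = C1 + Integral(z/cos(z), z)


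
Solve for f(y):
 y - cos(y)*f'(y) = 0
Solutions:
 f(y) = C1 + Integral(y/cos(y), y)


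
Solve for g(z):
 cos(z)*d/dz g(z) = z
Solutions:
 g(z) = C1 + Integral(z/cos(z), z)


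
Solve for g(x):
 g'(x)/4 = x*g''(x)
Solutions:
 g(x) = C1 + C2*x^(5/4)


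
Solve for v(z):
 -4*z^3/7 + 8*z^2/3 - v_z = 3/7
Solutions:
 v(z) = C1 - z^4/7 + 8*z^3/9 - 3*z/7


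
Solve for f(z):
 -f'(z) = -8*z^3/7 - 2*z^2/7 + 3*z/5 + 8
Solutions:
 f(z) = C1 + 2*z^4/7 + 2*z^3/21 - 3*z^2/10 - 8*z


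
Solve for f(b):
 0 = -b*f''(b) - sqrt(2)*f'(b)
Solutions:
 f(b) = C1 + C2*b^(1 - sqrt(2))


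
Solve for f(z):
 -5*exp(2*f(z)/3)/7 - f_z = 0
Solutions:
 f(z) = 3*log(-sqrt(-1/(C1 - 5*z))) - 3*log(2) + 3*log(42)/2
 f(z) = 3*log(-1/(C1 - 5*z))/2 - 3*log(2) + 3*log(42)/2


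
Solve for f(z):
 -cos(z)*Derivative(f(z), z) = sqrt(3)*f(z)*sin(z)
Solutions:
 f(z) = C1*cos(z)^(sqrt(3))


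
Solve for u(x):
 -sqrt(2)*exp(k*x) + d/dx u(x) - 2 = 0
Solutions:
 u(x) = C1 + 2*x + sqrt(2)*exp(k*x)/k


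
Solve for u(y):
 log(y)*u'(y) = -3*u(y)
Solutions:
 u(y) = C1*exp(-3*li(y))


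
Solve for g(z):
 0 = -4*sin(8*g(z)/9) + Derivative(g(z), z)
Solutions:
 -4*z + 9*log(cos(8*g(z)/9) - 1)/16 - 9*log(cos(8*g(z)/9) + 1)/16 = C1


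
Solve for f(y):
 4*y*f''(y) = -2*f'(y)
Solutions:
 f(y) = C1 + C2*sqrt(y)


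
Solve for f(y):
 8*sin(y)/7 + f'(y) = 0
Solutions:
 f(y) = C1 + 8*cos(y)/7


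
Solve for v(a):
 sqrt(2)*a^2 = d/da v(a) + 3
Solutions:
 v(a) = C1 + sqrt(2)*a^3/3 - 3*a


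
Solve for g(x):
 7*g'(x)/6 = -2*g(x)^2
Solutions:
 g(x) = 7/(C1 + 12*x)


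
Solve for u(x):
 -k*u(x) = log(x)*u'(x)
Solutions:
 u(x) = C1*exp(-k*li(x))


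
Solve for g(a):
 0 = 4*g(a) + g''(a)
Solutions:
 g(a) = C1*sin(2*a) + C2*cos(2*a)


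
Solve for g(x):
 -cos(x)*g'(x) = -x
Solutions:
 g(x) = C1 + Integral(x/cos(x), x)


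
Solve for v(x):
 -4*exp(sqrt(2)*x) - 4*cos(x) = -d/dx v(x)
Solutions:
 v(x) = C1 + 2*sqrt(2)*exp(sqrt(2)*x) + 4*sin(x)


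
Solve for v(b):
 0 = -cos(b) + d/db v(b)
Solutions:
 v(b) = C1 + sin(b)


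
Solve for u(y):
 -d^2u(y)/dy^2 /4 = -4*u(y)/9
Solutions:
 u(y) = C1*exp(-4*y/3) + C2*exp(4*y/3)


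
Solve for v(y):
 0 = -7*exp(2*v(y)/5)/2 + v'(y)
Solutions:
 v(y) = 5*log(-sqrt(-1/(C1 + 7*y))) + 5*log(5)/2
 v(y) = 5*log(-1/(C1 + 7*y))/2 + 5*log(5)/2


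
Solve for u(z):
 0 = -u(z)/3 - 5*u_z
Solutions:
 u(z) = C1*exp(-z/15)


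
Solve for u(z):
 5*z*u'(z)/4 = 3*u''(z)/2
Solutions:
 u(z) = C1 + C2*erfi(sqrt(15)*z/6)


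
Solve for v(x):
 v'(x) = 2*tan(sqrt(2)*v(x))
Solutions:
 v(x) = sqrt(2)*(pi - asin(C1*exp(2*sqrt(2)*x)))/2
 v(x) = sqrt(2)*asin(C1*exp(2*sqrt(2)*x))/2


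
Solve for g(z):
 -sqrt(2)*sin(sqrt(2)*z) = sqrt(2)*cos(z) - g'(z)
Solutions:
 g(z) = C1 + sqrt(2)*sin(z) - cos(sqrt(2)*z)


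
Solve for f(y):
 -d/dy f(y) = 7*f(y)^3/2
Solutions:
 f(y) = -sqrt(-1/(C1 - 7*y))
 f(y) = sqrt(-1/(C1 - 7*y))


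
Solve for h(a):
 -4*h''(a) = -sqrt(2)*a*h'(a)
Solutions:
 h(a) = C1 + C2*erfi(2^(3/4)*a/4)


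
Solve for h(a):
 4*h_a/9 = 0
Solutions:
 h(a) = C1


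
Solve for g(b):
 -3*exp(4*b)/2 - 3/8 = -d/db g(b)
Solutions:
 g(b) = C1 + 3*b/8 + 3*exp(4*b)/8


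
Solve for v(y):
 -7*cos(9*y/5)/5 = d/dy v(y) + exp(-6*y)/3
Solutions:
 v(y) = C1 - 7*sin(9*y/5)/9 + exp(-6*y)/18


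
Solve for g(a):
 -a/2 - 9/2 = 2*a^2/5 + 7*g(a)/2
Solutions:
 g(a) = -4*a^2/35 - a/7 - 9/7


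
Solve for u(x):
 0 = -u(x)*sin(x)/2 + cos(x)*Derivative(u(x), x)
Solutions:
 u(x) = C1/sqrt(cos(x))


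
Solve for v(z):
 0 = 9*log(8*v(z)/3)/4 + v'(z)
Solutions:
 4*Integral(1/(log(_y) - log(3) + 3*log(2)), (_y, v(z)))/9 = C1 - z


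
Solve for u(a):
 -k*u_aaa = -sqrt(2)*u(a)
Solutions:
 u(a) = C1*exp(2^(1/6)*a*(1/k)^(1/3)) + C2*exp(2^(1/6)*a*(-1 + sqrt(3)*I)*(1/k)^(1/3)/2) + C3*exp(-2^(1/6)*a*(1 + sqrt(3)*I)*(1/k)^(1/3)/2)


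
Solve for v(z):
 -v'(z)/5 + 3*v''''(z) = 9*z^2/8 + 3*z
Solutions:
 v(z) = C1 + C4*exp(15^(2/3)*z/15) - 15*z^3/8 - 15*z^2/2 + (C2*sin(3^(1/6)*5^(2/3)*z/10) + C3*cos(3^(1/6)*5^(2/3)*z/10))*exp(-15^(2/3)*z/30)


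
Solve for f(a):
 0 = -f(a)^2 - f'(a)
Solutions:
 f(a) = 1/(C1 + a)


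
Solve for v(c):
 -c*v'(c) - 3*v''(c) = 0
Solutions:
 v(c) = C1 + C2*erf(sqrt(6)*c/6)


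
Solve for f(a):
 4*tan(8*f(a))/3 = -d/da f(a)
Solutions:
 f(a) = -asin(C1*exp(-32*a/3))/8 + pi/8
 f(a) = asin(C1*exp(-32*a/3))/8


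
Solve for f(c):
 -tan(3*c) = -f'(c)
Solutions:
 f(c) = C1 - log(cos(3*c))/3


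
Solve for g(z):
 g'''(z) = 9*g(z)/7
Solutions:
 g(z) = C3*exp(21^(2/3)*z/7) + (C1*sin(3*3^(1/6)*7^(2/3)*z/14) + C2*cos(3*3^(1/6)*7^(2/3)*z/14))*exp(-21^(2/3)*z/14)


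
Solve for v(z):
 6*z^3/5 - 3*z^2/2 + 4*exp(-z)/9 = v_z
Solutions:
 v(z) = C1 + 3*z^4/10 - z^3/2 - 4*exp(-z)/9


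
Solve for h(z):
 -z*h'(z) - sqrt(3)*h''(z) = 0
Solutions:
 h(z) = C1 + C2*erf(sqrt(2)*3^(3/4)*z/6)


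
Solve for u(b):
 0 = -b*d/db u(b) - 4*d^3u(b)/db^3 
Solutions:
 u(b) = C1 + Integral(C2*airyai(-2^(1/3)*b/2) + C3*airybi(-2^(1/3)*b/2), b)


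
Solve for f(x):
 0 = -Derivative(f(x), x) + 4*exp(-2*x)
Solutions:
 f(x) = C1 - 2*exp(-2*x)


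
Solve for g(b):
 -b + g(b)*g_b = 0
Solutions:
 g(b) = -sqrt(C1 + b^2)
 g(b) = sqrt(C1 + b^2)


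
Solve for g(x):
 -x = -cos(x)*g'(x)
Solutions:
 g(x) = C1 + Integral(x/cos(x), x)


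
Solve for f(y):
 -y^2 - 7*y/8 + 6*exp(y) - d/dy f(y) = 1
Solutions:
 f(y) = C1 - y^3/3 - 7*y^2/16 - y + 6*exp(y)


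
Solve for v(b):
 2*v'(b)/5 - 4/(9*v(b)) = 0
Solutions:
 v(b) = -sqrt(C1 + 20*b)/3
 v(b) = sqrt(C1 + 20*b)/3


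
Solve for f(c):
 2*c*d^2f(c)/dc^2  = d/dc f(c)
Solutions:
 f(c) = C1 + C2*c^(3/2)


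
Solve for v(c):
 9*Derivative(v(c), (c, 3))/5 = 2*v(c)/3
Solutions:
 v(c) = C3*exp(10^(1/3)*c/3) + (C1*sin(10^(1/3)*sqrt(3)*c/6) + C2*cos(10^(1/3)*sqrt(3)*c/6))*exp(-10^(1/3)*c/6)


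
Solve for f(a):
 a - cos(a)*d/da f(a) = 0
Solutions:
 f(a) = C1 + Integral(a/cos(a), a)


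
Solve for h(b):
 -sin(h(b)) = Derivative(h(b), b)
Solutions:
 h(b) = -acos((-C1 - exp(2*b))/(C1 - exp(2*b))) + 2*pi
 h(b) = acos((-C1 - exp(2*b))/(C1 - exp(2*b)))


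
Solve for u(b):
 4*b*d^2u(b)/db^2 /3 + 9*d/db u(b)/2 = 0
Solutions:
 u(b) = C1 + C2/b^(19/8)


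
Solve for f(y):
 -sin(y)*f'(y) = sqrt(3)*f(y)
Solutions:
 f(y) = C1*(cos(y) + 1)^(sqrt(3)/2)/(cos(y) - 1)^(sqrt(3)/2)


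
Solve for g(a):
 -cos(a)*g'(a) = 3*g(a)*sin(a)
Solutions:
 g(a) = C1*cos(a)^3


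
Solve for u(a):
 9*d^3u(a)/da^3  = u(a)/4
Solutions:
 u(a) = C3*exp(6^(1/3)*a/6) + (C1*sin(2^(1/3)*3^(5/6)*a/12) + C2*cos(2^(1/3)*3^(5/6)*a/12))*exp(-6^(1/3)*a/12)


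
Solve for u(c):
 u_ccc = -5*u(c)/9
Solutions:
 u(c) = C3*exp(-15^(1/3)*c/3) + (C1*sin(3^(5/6)*5^(1/3)*c/6) + C2*cos(3^(5/6)*5^(1/3)*c/6))*exp(15^(1/3)*c/6)


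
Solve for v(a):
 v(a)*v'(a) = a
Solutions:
 v(a) = -sqrt(C1 + a^2)
 v(a) = sqrt(C1 + a^2)


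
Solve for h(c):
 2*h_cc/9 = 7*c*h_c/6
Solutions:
 h(c) = C1 + C2*erfi(sqrt(42)*c/4)


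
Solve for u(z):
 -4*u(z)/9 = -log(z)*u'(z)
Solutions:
 u(z) = C1*exp(4*li(z)/9)


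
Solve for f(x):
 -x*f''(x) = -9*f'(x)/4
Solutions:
 f(x) = C1 + C2*x^(13/4)


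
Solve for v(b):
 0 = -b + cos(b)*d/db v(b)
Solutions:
 v(b) = C1 + Integral(b/cos(b), b)


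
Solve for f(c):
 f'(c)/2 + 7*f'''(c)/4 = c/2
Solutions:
 f(c) = C1 + C2*sin(sqrt(14)*c/7) + C3*cos(sqrt(14)*c/7) + c^2/2


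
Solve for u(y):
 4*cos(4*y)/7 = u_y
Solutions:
 u(y) = C1 + sin(4*y)/7


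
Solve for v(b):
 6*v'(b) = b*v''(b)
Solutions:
 v(b) = C1 + C2*b^7


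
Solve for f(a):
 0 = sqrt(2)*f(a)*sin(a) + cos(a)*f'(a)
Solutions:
 f(a) = C1*cos(a)^(sqrt(2))


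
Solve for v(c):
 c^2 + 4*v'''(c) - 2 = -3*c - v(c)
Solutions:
 v(c) = C3*exp(-2^(1/3)*c/2) - c^2 - 3*c + (C1*sin(2^(1/3)*sqrt(3)*c/4) + C2*cos(2^(1/3)*sqrt(3)*c/4))*exp(2^(1/3)*c/4) + 2


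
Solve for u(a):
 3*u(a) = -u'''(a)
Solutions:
 u(a) = C3*exp(-3^(1/3)*a) + (C1*sin(3^(5/6)*a/2) + C2*cos(3^(5/6)*a/2))*exp(3^(1/3)*a/2)


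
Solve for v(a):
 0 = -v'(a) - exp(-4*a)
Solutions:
 v(a) = C1 + exp(-4*a)/4


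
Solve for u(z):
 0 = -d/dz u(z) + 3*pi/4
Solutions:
 u(z) = C1 + 3*pi*z/4


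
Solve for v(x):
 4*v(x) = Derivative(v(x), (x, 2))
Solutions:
 v(x) = C1*exp(-2*x) + C2*exp(2*x)


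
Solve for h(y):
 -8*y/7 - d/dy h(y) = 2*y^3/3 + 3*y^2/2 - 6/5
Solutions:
 h(y) = C1 - y^4/6 - y^3/2 - 4*y^2/7 + 6*y/5


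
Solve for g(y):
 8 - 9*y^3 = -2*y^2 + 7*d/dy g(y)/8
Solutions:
 g(y) = C1 - 18*y^4/7 + 16*y^3/21 + 64*y/7


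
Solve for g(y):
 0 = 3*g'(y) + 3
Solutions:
 g(y) = C1 - y


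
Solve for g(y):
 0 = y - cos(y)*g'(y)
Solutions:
 g(y) = C1 + Integral(y/cos(y), y)


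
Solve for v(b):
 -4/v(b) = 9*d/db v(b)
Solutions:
 v(b) = -sqrt(C1 - 8*b)/3
 v(b) = sqrt(C1 - 8*b)/3


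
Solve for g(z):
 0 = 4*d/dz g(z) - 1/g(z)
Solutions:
 g(z) = -sqrt(C1 + 2*z)/2
 g(z) = sqrt(C1 + 2*z)/2


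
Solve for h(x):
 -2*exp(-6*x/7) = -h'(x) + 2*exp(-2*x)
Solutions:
 h(x) = C1 - exp(-2*x) - 7*exp(-6*x/7)/3


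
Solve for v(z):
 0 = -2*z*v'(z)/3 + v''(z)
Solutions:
 v(z) = C1 + C2*erfi(sqrt(3)*z/3)


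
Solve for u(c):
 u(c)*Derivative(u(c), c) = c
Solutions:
 u(c) = -sqrt(C1 + c^2)
 u(c) = sqrt(C1 + c^2)


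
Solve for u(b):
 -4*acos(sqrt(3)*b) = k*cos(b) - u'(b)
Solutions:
 u(b) = C1 + 4*b*acos(sqrt(3)*b) + k*sin(b) - 4*sqrt(3)*sqrt(1 - 3*b^2)/3


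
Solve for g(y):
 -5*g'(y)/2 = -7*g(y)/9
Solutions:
 g(y) = C1*exp(14*y/45)


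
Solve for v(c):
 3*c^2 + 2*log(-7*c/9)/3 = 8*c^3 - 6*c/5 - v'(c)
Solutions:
 v(c) = C1 + 2*c^4 - c^3 - 3*c^2/5 - 2*c*log(-c)/3 + c*(-log(7) + 2/3 + log(21)/3 + log(3))


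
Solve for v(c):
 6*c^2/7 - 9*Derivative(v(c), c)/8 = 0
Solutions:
 v(c) = C1 + 16*c^3/63


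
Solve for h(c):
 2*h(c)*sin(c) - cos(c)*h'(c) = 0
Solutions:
 h(c) = C1/cos(c)^2


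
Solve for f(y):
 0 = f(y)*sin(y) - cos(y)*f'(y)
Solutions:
 f(y) = C1/cos(y)


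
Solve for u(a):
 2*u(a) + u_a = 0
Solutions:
 u(a) = C1*exp(-2*a)


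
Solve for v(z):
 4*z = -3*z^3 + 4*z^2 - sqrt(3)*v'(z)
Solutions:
 v(z) = C1 - sqrt(3)*z^4/4 + 4*sqrt(3)*z^3/9 - 2*sqrt(3)*z^2/3


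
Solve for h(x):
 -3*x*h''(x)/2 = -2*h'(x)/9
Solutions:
 h(x) = C1 + C2*x^(31/27)


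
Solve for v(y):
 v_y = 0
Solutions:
 v(y) = C1


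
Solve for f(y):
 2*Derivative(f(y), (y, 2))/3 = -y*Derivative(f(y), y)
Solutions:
 f(y) = C1 + C2*erf(sqrt(3)*y/2)


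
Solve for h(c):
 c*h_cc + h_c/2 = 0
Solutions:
 h(c) = C1 + C2*sqrt(c)


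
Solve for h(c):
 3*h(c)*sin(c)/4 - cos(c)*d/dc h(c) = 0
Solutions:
 h(c) = C1/cos(c)^(3/4)


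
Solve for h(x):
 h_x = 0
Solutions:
 h(x) = C1


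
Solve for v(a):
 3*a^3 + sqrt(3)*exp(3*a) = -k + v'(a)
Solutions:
 v(a) = C1 + 3*a^4/4 + a*k + sqrt(3)*exp(3*a)/3


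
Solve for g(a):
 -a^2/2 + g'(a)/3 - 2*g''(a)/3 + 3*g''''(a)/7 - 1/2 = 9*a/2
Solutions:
 g(a) = C1 + C2*exp(a*(4*18^(1/3)*7^(2/3)/(sqrt(57) + 27)^(1/3) + 84^(1/3)*(sqrt(57) + 27)^(1/3))/36)*sin(3^(1/6)*a*(-28^(1/3)*3^(2/3)*(sqrt(57) + 27)^(1/3) + 12*2^(1/3)*7^(2/3)/(sqrt(57) + 27)^(1/3))/36) + C3*exp(a*(4*18^(1/3)*7^(2/3)/(sqrt(57) + 27)^(1/3) + 84^(1/3)*(sqrt(57) + 27)^(1/3))/36)*cos(3^(1/6)*a*(-28^(1/3)*3^(2/3)*(sqrt(57) + 27)^(1/3) + 12*2^(1/3)*7^(2/3)/(sqrt(57) + 27)^(1/3))/36) + C4*exp(-a*(4*18^(1/3)*7^(2/3)/(sqrt(57) + 27)^(1/3) + 84^(1/3)*(sqrt(57) + 27)^(1/3))/18) + a^3/2 + 39*a^2/4 + 81*a/2


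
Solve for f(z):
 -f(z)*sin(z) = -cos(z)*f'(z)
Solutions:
 f(z) = C1/cos(z)


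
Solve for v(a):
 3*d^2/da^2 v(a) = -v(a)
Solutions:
 v(a) = C1*sin(sqrt(3)*a/3) + C2*cos(sqrt(3)*a/3)


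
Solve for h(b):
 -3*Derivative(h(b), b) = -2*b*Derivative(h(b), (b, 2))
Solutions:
 h(b) = C1 + C2*b^(5/2)


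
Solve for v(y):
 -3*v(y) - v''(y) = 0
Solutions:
 v(y) = C1*sin(sqrt(3)*y) + C2*cos(sqrt(3)*y)


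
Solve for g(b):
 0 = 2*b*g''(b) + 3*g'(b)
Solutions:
 g(b) = C1 + C2/sqrt(b)


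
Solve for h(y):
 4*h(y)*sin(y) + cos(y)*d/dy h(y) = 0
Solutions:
 h(y) = C1*cos(y)^4


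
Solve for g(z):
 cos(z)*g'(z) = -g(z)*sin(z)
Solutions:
 g(z) = C1*cos(z)


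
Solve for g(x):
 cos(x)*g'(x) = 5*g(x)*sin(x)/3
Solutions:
 g(x) = C1/cos(x)^(5/3)


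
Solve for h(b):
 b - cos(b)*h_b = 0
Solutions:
 h(b) = C1 + Integral(b/cos(b), b)


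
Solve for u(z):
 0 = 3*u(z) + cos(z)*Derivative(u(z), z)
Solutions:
 u(z) = C1*(sin(z) - 1)^(3/2)/(sin(z) + 1)^(3/2)


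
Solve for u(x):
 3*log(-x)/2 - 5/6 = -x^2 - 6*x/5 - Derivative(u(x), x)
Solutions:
 u(x) = C1 - x^3/3 - 3*x^2/5 - 3*x*log(-x)/2 + 7*x/3


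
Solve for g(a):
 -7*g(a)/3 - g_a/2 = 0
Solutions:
 g(a) = C1*exp(-14*a/3)


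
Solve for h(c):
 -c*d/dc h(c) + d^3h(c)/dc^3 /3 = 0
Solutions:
 h(c) = C1 + Integral(C2*airyai(3^(1/3)*c) + C3*airybi(3^(1/3)*c), c)


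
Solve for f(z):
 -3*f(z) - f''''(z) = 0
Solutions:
 f(z) = (C1*sin(sqrt(2)*3^(1/4)*z/2) + C2*cos(sqrt(2)*3^(1/4)*z/2))*exp(-sqrt(2)*3^(1/4)*z/2) + (C3*sin(sqrt(2)*3^(1/4)*z/2) + C4*cos(sqrt(2)*3^(1/4)*z/2))*exp(sqrt(2)*3^(1/4)*z/2)


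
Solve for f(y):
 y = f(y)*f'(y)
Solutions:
 f(y) = -sqrt(C1 + y^2)
 f(y) = sqrt(C1 + y^2)


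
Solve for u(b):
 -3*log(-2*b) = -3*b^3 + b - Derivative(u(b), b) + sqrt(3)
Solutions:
 u(b) = C1 - 3*b^4/4 + b^2/2 + 3*b*log(-b) + b*(-3 + sqrt(3) + 3*log(2))


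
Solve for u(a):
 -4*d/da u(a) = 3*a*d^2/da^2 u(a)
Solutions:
 u(a) = C1 + C2/a^(1/3)


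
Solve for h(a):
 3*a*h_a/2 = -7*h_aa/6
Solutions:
 h(a) = C1 + C2*erf(3*sqrt(14)*a/14)


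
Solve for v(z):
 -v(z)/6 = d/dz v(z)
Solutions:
 v(z) = C1*exp(-z/6)


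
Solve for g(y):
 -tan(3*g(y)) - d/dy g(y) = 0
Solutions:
 g(y) = -asin(C1*exp(-3*y))/3 + pi/3
 g(y) = asin(C1*exp(-3*y))/3


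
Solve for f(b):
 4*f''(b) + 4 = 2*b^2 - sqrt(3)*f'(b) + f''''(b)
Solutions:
 f(b) = C1 + C2*exp(-sqrt(3)*b) + C3*exp(b*(sqrt(3) + sqrt(7))/2) + C4*exp(b*(-sqrt(7) + sqrt(3))/2) + 2*sqrt(3)*b^3/9 - 8*b^2/3 + 52*sqrt(3)*b/9


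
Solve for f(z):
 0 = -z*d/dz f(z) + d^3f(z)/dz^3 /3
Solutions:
 f(z) = C1 + Integral(C2*airyai(3^(1/3)*z) + C3*airybi(3^(1/3)*z), z)


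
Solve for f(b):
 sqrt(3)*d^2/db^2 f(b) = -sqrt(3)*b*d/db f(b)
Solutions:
 f(b) = C1 + C2*erf(sqrt(2)*b/2)


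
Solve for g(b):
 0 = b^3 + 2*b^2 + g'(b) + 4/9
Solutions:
 g(b) = C1 - b^4/4 - 2*b^3/3 - 4*b/9


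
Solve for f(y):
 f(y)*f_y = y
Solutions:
 f(y) = -sqrt(C1 + y^2)
 f(y) = sqrt(C1 + y^2)


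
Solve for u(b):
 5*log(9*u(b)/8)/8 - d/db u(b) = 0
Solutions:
 8*Integral(1/(-log(_y) - 2*log(3) + 3*log(2)), (_y, u(b)))/5 = C1 - b


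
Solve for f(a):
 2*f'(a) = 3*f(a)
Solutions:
 f(a) = C1*exp(3*a/2)


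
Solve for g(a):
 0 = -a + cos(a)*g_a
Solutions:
 g(a) = C1 + Integral(a/cos(a), a)


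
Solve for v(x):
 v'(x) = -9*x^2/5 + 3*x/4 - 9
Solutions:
 v(x) = C1 - 3*x^3/5 + 3*x^2/8 - 9*x


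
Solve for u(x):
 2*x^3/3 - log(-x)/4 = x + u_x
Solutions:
 u(x) = C1 + x^4/6 - x^2/2 - x*log(-x)/4 + x/4


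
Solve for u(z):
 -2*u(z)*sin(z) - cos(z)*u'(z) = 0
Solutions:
 u(z) = C1*cos(z)^2


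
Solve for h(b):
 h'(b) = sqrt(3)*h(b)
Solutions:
 h(b) = C1*exp(sqrt(3)*b)


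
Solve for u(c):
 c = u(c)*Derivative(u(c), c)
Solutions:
 u(c) = -sqrt(C1 + c^2)
 u(c) = sqrt(C1 + c^2)


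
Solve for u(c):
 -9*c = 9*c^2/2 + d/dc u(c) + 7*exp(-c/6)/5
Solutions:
 u(c) = C1 - 3*c^3/2 - 9*c^2/2 + 42*exp(-c/6)/5


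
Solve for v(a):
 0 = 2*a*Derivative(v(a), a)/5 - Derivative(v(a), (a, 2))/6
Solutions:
 v(a) = C1 + C2*erfi(sqrt(30)*a/5)


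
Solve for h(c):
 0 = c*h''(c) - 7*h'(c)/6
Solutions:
 h(c) = C1 + C2*c^(13/6)


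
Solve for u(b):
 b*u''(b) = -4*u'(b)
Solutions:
 u(b) = C1 + C2/b^3


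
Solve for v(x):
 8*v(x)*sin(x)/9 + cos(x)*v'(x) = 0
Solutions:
 v(x) = C1*cos(x)^(8/9)


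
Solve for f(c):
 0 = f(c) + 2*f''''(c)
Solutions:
 f(c) = (C1*sin(2^(1/4)*c/2) + C2*cos(2^(1/4)*c/2))*exp(-2^(1/4)*c/2) + (C3*sin(2^(1/4)*c/2) + C4*cos(2^(1/4)*c/2))*exp(2^(1/4)*c/2)


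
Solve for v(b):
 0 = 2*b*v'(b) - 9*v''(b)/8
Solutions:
 v(b) = C1 + C2*erfi(2*sqrt(2)*b/3)


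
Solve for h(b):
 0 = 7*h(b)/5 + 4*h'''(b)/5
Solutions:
 h(b) = C3*exp(-14^(1/3)*b/2) + (C1*sin(14^(1/3)*sqrt(3)*b/4) + C2*cos(14^(1/3)*sqrt(3)*b/4))*exp(14^(1/3)*b/4)


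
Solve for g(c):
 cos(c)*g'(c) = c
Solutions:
 g(c) = C1 + Integral(c/cos(c), c)


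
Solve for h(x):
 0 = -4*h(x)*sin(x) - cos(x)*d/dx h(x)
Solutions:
 h(x) = C1*cos(x)^4


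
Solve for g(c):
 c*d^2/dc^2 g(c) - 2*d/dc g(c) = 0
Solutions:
 g(c) = C1 + C2*c^3


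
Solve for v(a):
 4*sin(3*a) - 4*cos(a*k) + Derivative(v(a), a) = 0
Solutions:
 v(a) = C1 + 4*cos(3*a)/3 + 4*sin(a*k)/k


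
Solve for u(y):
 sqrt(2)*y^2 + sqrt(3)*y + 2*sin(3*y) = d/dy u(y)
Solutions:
 u(y) = C1 + sqrt(2)*y^3/3 + sqrt(3)*y^2/2 - 2*cos(3*y)/3


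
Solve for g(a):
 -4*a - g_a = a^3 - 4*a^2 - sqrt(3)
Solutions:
 g(a) = C1 - a^4/4 + 4*a^3/3 - 2*a^2 + sqrt(3)*a


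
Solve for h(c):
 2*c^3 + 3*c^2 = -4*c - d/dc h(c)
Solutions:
 h(c) = C1 - c^4/2 - c^3 - 2*c^2


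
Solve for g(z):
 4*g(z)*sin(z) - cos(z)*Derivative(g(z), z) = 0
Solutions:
 g(z) = C1/cos(z)^4


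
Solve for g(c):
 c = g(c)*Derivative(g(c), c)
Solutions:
 g(c) = -sqrt(C1 + c^2)
 g(c) = sqrt(C1 + c^2)


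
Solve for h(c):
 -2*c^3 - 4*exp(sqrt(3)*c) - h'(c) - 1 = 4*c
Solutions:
 h(c) = C1 - c^4/2 - 2*c^2 - c - 4*sqrt(3)*exp(sqrt(3)*c)/3


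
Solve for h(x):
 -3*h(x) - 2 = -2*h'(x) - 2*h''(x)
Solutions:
 h(x) = C1*exp(x*(-1 + sqrt(7))/2) + C2*exp(-x*(1 + sqrt(7))/2) - 2/3


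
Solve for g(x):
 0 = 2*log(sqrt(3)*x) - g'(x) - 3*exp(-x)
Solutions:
 g(x) = C1 + 2*x*log(x) + x*(-2 + log(3)) + 3*exp(-x)


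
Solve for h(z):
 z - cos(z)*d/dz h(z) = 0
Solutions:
 h(z) = C1 + Integral(z/cos(z), z)


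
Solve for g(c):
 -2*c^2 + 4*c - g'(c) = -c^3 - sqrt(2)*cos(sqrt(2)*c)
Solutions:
 g(c) = C1 + c^4/4 - 2*c^3/3 + 2*c^2 + sin(sqrt(2)*c)


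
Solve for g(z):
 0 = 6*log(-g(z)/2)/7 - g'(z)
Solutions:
 -7*Integral(1/(log(-_y) - log(2)), (_y, g(z)))/6 = C1 - z


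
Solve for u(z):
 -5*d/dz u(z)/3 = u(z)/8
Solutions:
 u(z) = C1*exp(-3*z/40)


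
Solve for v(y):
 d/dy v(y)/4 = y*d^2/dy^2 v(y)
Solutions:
 v(y) = C1 + C2*y^(5/4)


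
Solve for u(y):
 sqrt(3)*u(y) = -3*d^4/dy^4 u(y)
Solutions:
 u(y) = (C1*sin(sqrt(2)*3^(7/8)*y/6) + C2*cos(sqrt(2)*3^(7/8)*y/6))*exp(-sqrt(2)*3^(7/8)*y/6) + (C3*sin(sqrt(2)*3^(7/8)*y/6) + C4*cos(sqrt(2)*3^(7/8)*y/6))*exp(sqrt(2)*3^(7/8)*y/6)


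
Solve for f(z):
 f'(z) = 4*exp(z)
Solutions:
 f(z) = C1 + 4*exp(z)


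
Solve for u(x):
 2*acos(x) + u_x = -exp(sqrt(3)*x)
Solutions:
 u(x) = C1 - 2*x*acos(x) + 2*sqrt(1 - x^2) - sqrt(3)*exp(sqrt(3)*x)/3


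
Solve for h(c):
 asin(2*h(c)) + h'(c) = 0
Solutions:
 Integral(1/asin(2*_y), (_y, h(c))) = C1 - c


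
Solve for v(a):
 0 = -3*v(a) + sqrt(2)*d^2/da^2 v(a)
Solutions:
 v(a) = C1*exp(-2^(3/4)*sqrt(3)*a/2) + C2*exp(2^(3/4)*sqrt(3)*a/2)


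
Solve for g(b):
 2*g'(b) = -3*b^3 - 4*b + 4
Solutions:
 g(b) = C1 - 3*b^4/8 - b^2 + 2*b


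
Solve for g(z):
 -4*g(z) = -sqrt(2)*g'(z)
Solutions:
 g(z) = C1*exp(2*sqrt(2)*z)


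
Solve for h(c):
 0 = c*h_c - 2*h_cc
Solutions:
 h(c) = C1 + C2*erfi(c/2)


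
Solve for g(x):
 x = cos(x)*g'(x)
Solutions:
 g(x) = C1 + Integral(x/cos(x), x)


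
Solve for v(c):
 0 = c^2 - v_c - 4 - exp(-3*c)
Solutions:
 v(c) = C1 + c^3/3 - 4*c + exp(-3*c)/3


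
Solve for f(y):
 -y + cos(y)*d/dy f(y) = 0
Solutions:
 f(y) = C1 + Integral(y/cos(y), y)


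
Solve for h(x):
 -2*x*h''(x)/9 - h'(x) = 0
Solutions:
 h(x) = C1 + C2/x^(7/2)


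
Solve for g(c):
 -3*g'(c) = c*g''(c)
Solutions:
 g(c) = C1 + C2/c^2


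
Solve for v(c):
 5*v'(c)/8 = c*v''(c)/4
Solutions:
 v(c) = C1 + C2*c^(7/2)


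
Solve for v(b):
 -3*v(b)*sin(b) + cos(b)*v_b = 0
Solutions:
 v(b) = C1/cos(b)^3


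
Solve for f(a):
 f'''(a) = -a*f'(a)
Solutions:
 f(a) = C1 + Integral(C2*airyai(-a) + C3*airybi(-a), a)


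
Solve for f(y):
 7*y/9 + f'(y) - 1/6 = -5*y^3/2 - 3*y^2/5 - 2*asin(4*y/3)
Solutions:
 f(y) = C1 - 5*y^4/8 - y^3/5 - 7*y^2/18 - 2*y*asin(4*y/3) + y/6 - sqrt(9 - 16*y^2)/2


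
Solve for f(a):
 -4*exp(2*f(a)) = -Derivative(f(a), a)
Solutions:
 f(a) = log(-sqrt(-1/(C1 + 4*a))) - log(2)/2
 f(a) = log(-1/(C1 + 4*a))/2 - log(2)/2


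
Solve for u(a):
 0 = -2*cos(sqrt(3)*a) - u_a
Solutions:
 u(a) = C1 - 2*sqrt(3)*sin(sqrt(3)*a)/3


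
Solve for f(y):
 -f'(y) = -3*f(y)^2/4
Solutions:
 f(y) = -4/(C1 + 3*y)


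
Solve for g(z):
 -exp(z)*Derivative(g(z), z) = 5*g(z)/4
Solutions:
 g(z) = C1*exp(5*exp(-z)/4)


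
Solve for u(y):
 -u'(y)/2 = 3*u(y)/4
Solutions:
 u(y) = C1*exp(-3*y/2)


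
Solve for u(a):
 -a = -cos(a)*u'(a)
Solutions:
 u(a) = C1 + Integral(a/cos(a), a)


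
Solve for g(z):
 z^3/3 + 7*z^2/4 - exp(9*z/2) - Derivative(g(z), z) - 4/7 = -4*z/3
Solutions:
 g(z) = C1 + z^4/12 + 7*z^3/12 + 2*z^2/3 - 4*z/7 - 2*exp(9*z/2)/9


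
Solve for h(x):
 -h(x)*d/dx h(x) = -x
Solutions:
 h(x) = -sqrt(C1 + x^2)
 h(x) = sqrt(C1 + x^2)


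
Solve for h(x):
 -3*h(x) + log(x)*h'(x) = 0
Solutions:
 h(x) = C1*exp(3*li(x))


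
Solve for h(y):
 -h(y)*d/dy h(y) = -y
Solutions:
 h(y) = -sqrt(C1 + y^2)
 h(y) = sqrt(C1 + y^2)


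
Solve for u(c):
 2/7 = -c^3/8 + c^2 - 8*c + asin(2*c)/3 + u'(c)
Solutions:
 u(c) = C1 + c^4/32 - c^3/3 + 4*c^2 - c*asin(2*c)/3 + 2*c/7 - sqrt(1 - 4*c^2)/6


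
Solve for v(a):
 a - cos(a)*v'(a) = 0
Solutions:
 v(a) = C1 + Integral(a/cos(a), a)


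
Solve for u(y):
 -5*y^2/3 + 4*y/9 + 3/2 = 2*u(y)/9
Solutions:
 u(y) = -15*y^2/2 + 2*y + 27/4


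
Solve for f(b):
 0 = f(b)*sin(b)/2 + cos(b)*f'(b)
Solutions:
 f(b) = C1*sqrt(cos(b))


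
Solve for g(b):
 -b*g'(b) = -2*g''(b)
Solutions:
 g(b) = C1 + C2*erfi(b/2)


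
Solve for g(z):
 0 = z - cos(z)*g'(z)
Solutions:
 g(z) = C1 + Integral(z/cos(z), z)


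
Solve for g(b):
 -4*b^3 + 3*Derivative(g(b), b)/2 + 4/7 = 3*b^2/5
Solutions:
 g(b) = C1 + 2*b^4/3 + 2*b^3/15 - 8*b/21


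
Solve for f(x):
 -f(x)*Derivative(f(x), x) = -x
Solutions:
 f(x) = -sqrt(C1 + x^2)
 f(x) = sqrt(C1 + x^2)


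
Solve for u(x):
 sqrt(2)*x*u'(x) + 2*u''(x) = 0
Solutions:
 u(x) = C1 + C2*erf(2^(1/4)*x/2)


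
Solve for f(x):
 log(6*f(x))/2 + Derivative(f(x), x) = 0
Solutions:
 2*Integral(1/(log(_y) + log(6)), (_y, f(x))) = C1 - x


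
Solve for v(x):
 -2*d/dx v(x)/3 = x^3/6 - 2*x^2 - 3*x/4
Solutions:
 v(x) = C1 - x^4/16 + x^3 + 9*x^2/16


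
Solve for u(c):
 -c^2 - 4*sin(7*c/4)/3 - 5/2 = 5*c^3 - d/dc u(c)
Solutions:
 u(c) = C1 + 5*c^4/4 + c^3/3 + 5*c/2 - 16*cos(7*c/4)/21


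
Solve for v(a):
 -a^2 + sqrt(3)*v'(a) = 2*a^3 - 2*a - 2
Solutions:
 v(a) = C1 + sqrt(3)*a^4/6 + sqrt(3)*a^3/9 - sqrt(3)*a^2/3 - 2*sqrt(3)*a/3


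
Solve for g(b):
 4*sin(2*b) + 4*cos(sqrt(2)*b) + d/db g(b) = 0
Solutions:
 g(b) = C1 - 2*sqrt(2)*sin(sqrt(2)*b) + 2*cos(2*b)
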